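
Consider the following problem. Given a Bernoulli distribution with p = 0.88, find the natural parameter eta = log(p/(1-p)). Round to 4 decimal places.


Natural parameter for Bernoulli: eta = log(p/(1-p)).
p = 0.88, 1-p = 0.12.
p/(1-p) = 7.333333.
eta = log(7.333333) = 1.9924

1.9924


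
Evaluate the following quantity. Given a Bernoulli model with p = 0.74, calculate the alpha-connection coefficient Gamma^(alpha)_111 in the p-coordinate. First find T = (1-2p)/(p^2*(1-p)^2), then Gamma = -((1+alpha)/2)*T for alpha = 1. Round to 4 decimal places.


Skewness (Amari-Chentsov) tensor: T = (1-2p)/(p^2*(1-p)^2).
p = 0.74, 1-2p = -0.48, p^2 = 0.5476, (1-p)^2 = 0.0676.
T = -0.48/(0.5476 * 0.0676) = -12.966749.
In the p-coordinate, Gamma^(alpha) = Gamma^(0) - (alpha/2)*T with Gamma^(0) = (1/2)*g'(p) = -T/2,
so Gamma^(alpha) = -((1+alpha)/2)*T.
alpha = 1, -(1+alpha)/2 = -1.0.
Gamma = -1.0 * -12.966749 = 12.9667

12.9667


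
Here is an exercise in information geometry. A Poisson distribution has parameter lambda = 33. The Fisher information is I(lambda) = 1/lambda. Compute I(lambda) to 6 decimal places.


Fisher information for Poisson: I(lambda) = 1/lambda.
lambda = 33.
I(lambda) = 1/33 = 0.030303

0.030303


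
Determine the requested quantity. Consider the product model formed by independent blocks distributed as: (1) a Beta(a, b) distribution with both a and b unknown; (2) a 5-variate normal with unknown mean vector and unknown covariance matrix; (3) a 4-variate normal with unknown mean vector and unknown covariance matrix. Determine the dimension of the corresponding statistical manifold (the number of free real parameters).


The dimension of a statistical manifold equals the number of free
(independent) real parameters of the model. For a product of independent
blocks the parameter counts add.
- Beta (a, b): 2.
- 5-variate normal: 5 (mean) + 5*6/2 = 15 (symmetric covariance) = 20.
- 4-variate normal: 4 (mean) + 4*5/2 = 10 (symmetric covariance) = 14.
Total = 2 + 20 + 14 = 36.
Dimension = 36

36


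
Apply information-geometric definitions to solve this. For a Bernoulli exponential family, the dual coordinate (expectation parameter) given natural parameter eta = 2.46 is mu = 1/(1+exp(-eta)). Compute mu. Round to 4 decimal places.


Dual coordinate (expectation parameter) for Bernoulli:
mu = 1/(1+exp(-eta)).
eta = 2.46.
exp(-eta) = exp(-2.46) = 0.085435.
mu = 1/(1+0.085435) = 0.9213

0.9213


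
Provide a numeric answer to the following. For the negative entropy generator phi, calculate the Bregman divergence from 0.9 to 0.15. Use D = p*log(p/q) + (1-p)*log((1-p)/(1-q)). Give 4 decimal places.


Bregman divergence with negative entropy generator:
D = p*log(p/q) + (1-p)*log((1-p)/(1-q)).
p = 0.9, q = 0.15.
p*log(p/q) = 0.9*log(0.9/0.15) = 1.612584.
(1-p)*log((1-p)/(1-q)) = 0.1*log(0.1/0.85) = -0.214007.
D = 1.612584 + -0.214007 = 1.3986

1.3986


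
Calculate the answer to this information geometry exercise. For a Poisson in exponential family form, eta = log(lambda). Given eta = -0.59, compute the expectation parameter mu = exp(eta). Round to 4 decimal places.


Expectation parameter for Poisson exponential family:
mu = exp(eta).
eta = -0.59.
mu = exp(-0.59) = 0.5543

0.5543


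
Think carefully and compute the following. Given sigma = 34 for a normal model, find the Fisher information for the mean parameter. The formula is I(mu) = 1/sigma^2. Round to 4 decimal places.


The Fisher information for the mean of a normal distribution is I(mu) = 1/sigma^2.
sigma = 34, so sigma^2 = 1156.
I(mu) = 1/1156 = 0.0009

0.0009


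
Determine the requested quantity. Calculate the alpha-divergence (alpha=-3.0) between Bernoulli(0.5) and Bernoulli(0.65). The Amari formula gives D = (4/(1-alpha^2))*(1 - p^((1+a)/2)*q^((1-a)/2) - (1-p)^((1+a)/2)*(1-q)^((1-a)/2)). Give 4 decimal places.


Amari alpha-divergence:
D = (4/(1-alpha^2))*(1 - p^((1+a)/2)*q^((1-a)/2) - (1-p)^((1+a)/2)*(1-q)^((1-a)/2)).
alpha = -3.0, p = 0.5, q = 0.65.
e1 = (1+alpha)/2 = -1.0, e2 = (1-alpha)/2 = 2.0.
t1 = p^e1 * q^e2 = 0.5^-1.0 * 0.65^2.0 = 0.845.
t2 = (1-p)^e1 * (1-q)^e2 = 0.5^-1.0 * 0.35^2.0 = 0.245.
4/(1-alpha^2) = -0.5.
D = -0.5*(1 - 0.845 - 0.245) = 0.0450

0.0450


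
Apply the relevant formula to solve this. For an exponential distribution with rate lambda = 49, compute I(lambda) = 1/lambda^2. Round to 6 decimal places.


Fisher information for exponential: I(lambda) = 1/lambda^2.
lambda = 49, lambda^2 = 2401.
I = 1/2401 = 0.000416

0.000416


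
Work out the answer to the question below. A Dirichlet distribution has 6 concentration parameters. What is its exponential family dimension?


Exponential family dimension calculation:
Dirichlet with 6 components has 6 natural parameters.

6


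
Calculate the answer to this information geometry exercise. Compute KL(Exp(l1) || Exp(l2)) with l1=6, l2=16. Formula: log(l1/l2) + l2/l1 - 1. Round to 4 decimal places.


KL divergence for exponential family:
KL = log(l1/l2) + l2/l1 - 1.
log(6/16) = -0.980829.
16/6 = 2.666667.
KL = -0.980829 + 2.666667 - 1 = 0.6858

0.6858


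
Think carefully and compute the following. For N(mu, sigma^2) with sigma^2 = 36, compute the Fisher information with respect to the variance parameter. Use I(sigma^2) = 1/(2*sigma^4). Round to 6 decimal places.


Fisher information for variance: I(sigma^2) = 1/(2*sigma^4).
sigma^2 = 36, so sigma^4 = 1296.
I = 1/(2*1296) = 1/2592 = 0.000386

0.000386


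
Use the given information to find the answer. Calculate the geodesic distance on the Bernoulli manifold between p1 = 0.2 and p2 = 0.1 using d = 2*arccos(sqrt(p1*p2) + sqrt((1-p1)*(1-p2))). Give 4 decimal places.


Geodesic distance on Bernoulli manifold:
d(p1,p2) = 2*arccos(sqrt(p1*p2) + sqrt((1-p1)*(1-p2))).
sqrt(p1*p2) = sqrt(0.2*0.1) = 0.141421.
sqrt((1-p1)*(1-p2)) = sqrt(0.8*0.9) = 0.848528.
arg = 0.141421 + 0.848528 = 0.989949.
d = 2*arccos(0.989949) = 0.2838

0.2838


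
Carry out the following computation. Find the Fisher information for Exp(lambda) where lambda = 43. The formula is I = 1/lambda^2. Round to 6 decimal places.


Fisher information for exponential: I(lambda) = 1/lambda^2.
lambda = 43, lambda^2 = 1849.
I = 1/1849 = 0.000541

0.000541


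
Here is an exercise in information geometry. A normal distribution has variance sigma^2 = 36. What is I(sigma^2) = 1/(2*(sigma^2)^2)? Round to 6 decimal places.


Fisher information for variance: I(sigma^2) = 1/(2*sigma^4).
sigma^2 = 36, so sigma^4 = 1296.
I = 1/(2*1296) = 1/2592 = 0.000386

0.000386


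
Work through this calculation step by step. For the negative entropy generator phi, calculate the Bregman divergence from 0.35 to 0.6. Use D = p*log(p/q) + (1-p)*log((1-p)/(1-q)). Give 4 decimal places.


Bregman divergence with negative entropy generator:
D = p*log(p/q) + (1-p)*log((1-p)/(1-q)).
p = 0.35, q = 0.6.
p*log(p/q) = 0.35*log(0.35/0.6) = -0.188649.
(1-p)*log((1-p)/(1-q)) = 0.65*log(0.65/0.4) = 0.31558.
D = -0.188649 + 0.31558 = 0.1269

0.1269


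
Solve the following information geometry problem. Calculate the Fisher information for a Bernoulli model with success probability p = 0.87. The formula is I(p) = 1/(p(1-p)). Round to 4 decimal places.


For Bernoulli(p), Fisher information is I(p) = 1/(p*(1-p)).
p = 0.87, 1-p = 0.13.
p*(1-p) = 0.1131.
I(p) = 1/0.1131 = 8.8417

8.8417


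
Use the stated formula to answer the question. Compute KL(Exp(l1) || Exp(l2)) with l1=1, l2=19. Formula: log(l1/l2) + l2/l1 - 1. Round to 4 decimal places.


KL divergence for exponential family:
KL = log(l1/l2) + l2/l1 - 1.
log(1/19) = -2.944439.
19/1 = 19.0.
KL = -2.944439 + 19.0 - 1 = 15.0556

15.0556


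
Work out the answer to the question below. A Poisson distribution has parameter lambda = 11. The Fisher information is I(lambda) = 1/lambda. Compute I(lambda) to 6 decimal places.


Fisher information for Poisson: I(lambda) = 1/lambda.
lambda = 11.
I(lambda) = 1/11 = 0.090909

0.090909


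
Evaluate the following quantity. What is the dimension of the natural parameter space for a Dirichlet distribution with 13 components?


Exponential family dimension calculation:
Dirichlet with 13 components has 13 natural parameters.

13


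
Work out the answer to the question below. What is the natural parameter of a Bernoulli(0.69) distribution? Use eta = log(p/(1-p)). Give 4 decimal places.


Natural parameter for Bernoulli: eta = log(p/(1-p)).
p = 0.69, 1-p = 0.31.
p/(1-p) = 2.225806.
eta = log(2.225806) = 0.8001

0.8001


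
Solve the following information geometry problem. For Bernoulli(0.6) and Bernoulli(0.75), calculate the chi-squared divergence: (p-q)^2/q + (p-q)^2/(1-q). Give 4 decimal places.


Chi-squared divergence between Bernoulli distributions:
chi^2 = (p-q)^2/q + (p-q)^2/(1-q).
p = 0.6, q = 0.75, p-q = -0.15.
(p-q)^2 = 0.0225.
term1 = 0.0225/0.75 = 0.03.
term2 = 0.0225/0.25 = 0.09.
chi^2 = 0.03 + 0.09 = 0.1200

0.1200


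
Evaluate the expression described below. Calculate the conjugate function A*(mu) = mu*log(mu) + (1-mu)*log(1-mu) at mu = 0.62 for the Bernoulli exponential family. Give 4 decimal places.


Legendre transform for Bernoulli:
A*(mu) = mu*log(mu) + (1-mu)*log(1-mu).
mu = 0.62, 1-mu = 0.38.
mu*log(mu) = 0.62*log(0.62) = -0.296382.
(1-mu)*log(1-mu) = 0.38*log(0.38) = -0.367682.
A* = -0.296382 + -0.367682 = -0.6641

-0.6641


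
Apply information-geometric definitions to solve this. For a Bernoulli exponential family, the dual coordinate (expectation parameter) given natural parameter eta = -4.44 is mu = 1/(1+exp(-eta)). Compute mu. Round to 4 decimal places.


Dual coordinate (expectation parameter) for Bernoulli:
mu = 1/(1+exp(-eta)).
eta = -4.44.
exp(-eta) = exp(4.44) = 84.774942.
mu = 1/(1+84.774942) = 0.0117

0.0117


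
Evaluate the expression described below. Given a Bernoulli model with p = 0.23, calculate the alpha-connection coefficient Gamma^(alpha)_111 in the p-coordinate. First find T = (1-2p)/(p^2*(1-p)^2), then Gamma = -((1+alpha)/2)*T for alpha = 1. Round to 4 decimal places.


Skewness (Amari-Chentsov) tensor: T = (1-2p)/(p^2*(1-p)^2).
p = 0.23, 1-2p = 0.54, p^2 = 0.0529, (1-p)^2 = 0.5929.
T = 0.54/(0.0529 * 0.5929) = 17.216967.
In the p-coordinate, Gamma^(alpha) = Gamma^(0) - (alpha/2)*T with Gamma^(0) = (1/2)*g'(p) = -T/2,
so Gamma^(alpha) = -((1+alpha)/2)*T.
alpha = 1, -(1+alpha)/2 = -1.0.
Gamma = -1.0 * 17.216967 = -17.2170

-17.2170


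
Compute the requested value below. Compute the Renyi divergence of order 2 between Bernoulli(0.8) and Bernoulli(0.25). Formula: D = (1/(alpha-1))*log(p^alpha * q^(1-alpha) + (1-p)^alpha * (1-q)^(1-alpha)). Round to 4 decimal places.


Renyi divergence of order alpha between Bernoulli distributions:
D = (1/(alpha-1))*log(p^alpha * q^(1-alpha) + (1-p)^alpha * (1-q)^(1-alpha)).
alpha = 2, p = 0.8, q = 0.25.
p^alpha * q^(1-alpha) = 0.8^2 * 0.25^-1 = 2.56.
(1-p)^alpha * (1-q)^(1-alpha) = 0.2^2 * 0.75^-1 = 0.053333.
sum = 2.56 + 0.053333 = 2.613333.
D = (1/1)*log(2.613333) = 0.9606

0.9606


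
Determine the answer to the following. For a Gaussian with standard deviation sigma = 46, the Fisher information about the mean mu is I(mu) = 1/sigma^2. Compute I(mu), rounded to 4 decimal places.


The Fisher information for the mean of a normal distribution is I(mu) = 1/sigma^2.
sigma = 46, so sigma^2 = 2116.
I(mu) = 1/2116 = 0.0005

0.0005


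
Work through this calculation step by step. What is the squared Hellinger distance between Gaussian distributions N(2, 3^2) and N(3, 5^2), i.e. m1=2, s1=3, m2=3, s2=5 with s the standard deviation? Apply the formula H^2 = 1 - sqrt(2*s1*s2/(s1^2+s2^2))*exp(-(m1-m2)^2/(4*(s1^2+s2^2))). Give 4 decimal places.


Squared Hellinger distance for Gaussians:
H^2 = 1 - sqrt(2*s1*s2/(s1^2+s2^2)) * exp(-(m1-m2)^2/(4*(s1^2+s2^2))).
s1^2 = 9, s2^2 = 25, s1^2+s2^2 = 34.
sqrt(2*3*5/(34)) = 0.939336.
(m1-m2)^2 = (-1)^2 = 1.
exp(-1/(4*34)) = exp(-0.007353) = 0.992674.
H^2 = 1 - 0.939336*0.992674 = 0.0675

0.0675


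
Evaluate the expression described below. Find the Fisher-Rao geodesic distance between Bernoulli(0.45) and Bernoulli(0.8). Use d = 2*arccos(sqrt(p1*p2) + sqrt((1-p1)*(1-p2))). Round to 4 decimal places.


Geodesic distance on Bernoulli manifold:
d(p1,p2) = 2*arccos(sqrt(p1*p2) + sqrt((1-p1)*(1-p2))).
sqrt(p1*p2) = sqrt(0.45*0.8) = 0.6.
sqrt((1-p1)*(1-p2)) = sqrt(0.55*0.2) = 0.331662.
arg = 0.6 + 0.331662 = 0.931662.
d = 2*arccos(0.931662) = 0.7437

0.7437


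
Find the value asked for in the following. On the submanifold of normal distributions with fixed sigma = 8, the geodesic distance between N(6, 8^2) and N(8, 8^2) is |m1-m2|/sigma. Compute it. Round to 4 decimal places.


On the fixed-variance normal subfamily, geodesic distance = |m1-m2|/sigma.
|6 - 8| = 2.
sigma = 8.
d = 2/8 = 0.2500

0.2500


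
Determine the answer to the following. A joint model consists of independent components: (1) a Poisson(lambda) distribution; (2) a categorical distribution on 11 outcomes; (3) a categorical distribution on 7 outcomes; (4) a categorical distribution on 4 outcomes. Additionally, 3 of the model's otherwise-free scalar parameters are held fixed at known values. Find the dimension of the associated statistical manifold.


The dimension of a statistical manifold equals the number of free
(independent) real parameters of the model. For a product of independent
blocks the parameter counts add.
- Poisson (lambda): 1.
- categorical on 11 outcomes (probabilities sum to 1): 11-1 = 10.
- categorical on 7 outcomes (probabilities sum to 1): 7-1 = 6.
- categorical on 4 outcomes (probabilities sum to 1): 4-1 = 3.
Total = 1 + 10 + 6 + 3 = 20.
3 parameter(s) fixed at known values: 20 - 3 = 17.
Dimension = 17

17


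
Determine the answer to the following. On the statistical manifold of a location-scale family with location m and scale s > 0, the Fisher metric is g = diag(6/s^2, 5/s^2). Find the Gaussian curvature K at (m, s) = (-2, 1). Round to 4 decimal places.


The metric has the form g = (A dm^2 + B ds^2)/s^2 with A = 6, B = 5.
Substitute u = sqrt(A/B)*m: g = B*(du^2 + ds^2)/s^2, i.e. B times the
Poincare upper half-plane metric, which has constant Gaussian curvature -1.
Scaling a 2D metric by a constant c divides the Gaussian curvature by c,
so K = -1/B = -1/(5) = -0.2000 everywhere (the point (m, s) = (-2, 1) is irrelevant:
the curvature is constant).
The requested Gaussian curvature is K = -0.2000.

-0.2000


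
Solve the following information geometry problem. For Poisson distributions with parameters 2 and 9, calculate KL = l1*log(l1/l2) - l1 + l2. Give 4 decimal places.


KL divergence for Poisson:
KL = l1*log(l1/l2) - l1 + l2.
l1 = 2, l2 = 9.
log(2/9) = -1.504077.
l1*log(l1/l2) = 2 * -1.504077 = -3.008155.
KL = -3.008155 - 2 + 9 = 3.9918

3.9918


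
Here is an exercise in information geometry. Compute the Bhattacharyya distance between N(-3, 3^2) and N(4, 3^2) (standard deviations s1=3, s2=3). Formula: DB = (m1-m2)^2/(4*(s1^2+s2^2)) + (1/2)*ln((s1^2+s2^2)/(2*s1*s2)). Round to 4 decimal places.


Bhattacharyya distance between two Gaussians:
DB = (m1-m2)^2/(4*(s1^2+s2^2)) + (1/2)*ln((s1^2+s2^2)/(2*s1*s2)).
(m1-m2)^2 = (-7)^2 = 49.
s1^2+s2^2 = 9 + 9 = 18.
term1 = 49/72 = 0.680556.
term2 = 0.5*ln(18/18.0) = 0.0.
DB = 0.680556 + 0.0 = 0.6806

0.6806


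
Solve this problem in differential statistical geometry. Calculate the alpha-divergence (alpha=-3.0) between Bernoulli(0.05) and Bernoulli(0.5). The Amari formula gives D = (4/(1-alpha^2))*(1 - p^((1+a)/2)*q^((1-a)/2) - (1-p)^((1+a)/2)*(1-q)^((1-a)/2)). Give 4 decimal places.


Amari alpha-divergence:
D = (4/(1-alpha^2))*(1 - p^((1+a)/2)*q^((1-a)/2) - (1-p)^((1+a)/2)*(1-q)^((1-a)/2)).
alpha = -3.0, p = 0.05, q = 0.5.
e1 = (1+alpha)/2 = -1.0, e2 = (1-alpha)/2 = 2.0.
t1 = p^e1 * q^e2 = 0.05^-1.0 * 0.5^2.0 = 5.0.
t2 = (1-p)^e1 * (1-q)^e2 = 0.95^-1.0 * 0.5^2.0 = 0.263158.
4/(1-alpha^2) = -0.5.
D = -0.5*(1 - 5.0 - 0.263158) = 2.1316

2.1316


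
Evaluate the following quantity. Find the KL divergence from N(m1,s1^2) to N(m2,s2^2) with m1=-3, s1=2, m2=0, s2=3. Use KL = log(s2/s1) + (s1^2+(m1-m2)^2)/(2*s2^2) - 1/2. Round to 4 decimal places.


KL divergence between normal distributions:
KL = log(s2/s1) + (s1^2 + (m1-m2)^2)/(2*s2^2) - 1/2.
log(3/2) = 0.405465.
(2^2 + (-3-0)^2)/(2*3^2) = (4 + 9)/18 = 0.722222.
KL = 0.405465 + 0.722222 - 0.5 = 0.6277

0.6277


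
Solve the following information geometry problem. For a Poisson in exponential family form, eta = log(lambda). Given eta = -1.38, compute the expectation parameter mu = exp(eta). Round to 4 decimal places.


Expectation parameter for Poisson exponential family:
mu = exp(eta).
eta = -1.38.
mu = exp(-1.38) = 0.2516

0.2516


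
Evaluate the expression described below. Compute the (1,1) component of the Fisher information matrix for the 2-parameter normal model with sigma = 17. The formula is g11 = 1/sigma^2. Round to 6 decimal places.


For the 2-parameter normal family, the Fisher metric has:
  g11 = 1/sigma^2, g22 = 2/sigma^2.
sigma = 17, sigma^2 = 289.
g11 = 0.003460

0.003460


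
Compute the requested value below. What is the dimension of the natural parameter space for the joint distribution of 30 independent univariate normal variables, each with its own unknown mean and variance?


Exponential family dimension calculation:
Each univariate normal has two natural parameters (mu/sigma^2 and -1/(2 sigma^2)).
With 30 independent components, dim = 2 * 30 = 60.

60


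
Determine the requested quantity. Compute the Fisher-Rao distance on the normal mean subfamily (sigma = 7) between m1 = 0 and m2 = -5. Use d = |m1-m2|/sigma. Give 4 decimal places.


On the fixed-variance normal subfamily, geodesic distance = |m1-m2|/sigma.
|0 - -5| = 5.
sigma = 7.
d = 5/7 = 0.7143

0.7143


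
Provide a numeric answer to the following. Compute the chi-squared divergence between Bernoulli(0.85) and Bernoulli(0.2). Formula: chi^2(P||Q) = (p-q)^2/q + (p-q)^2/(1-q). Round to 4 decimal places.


Chi-squared divergence between Bernoulli distributions:
chi^2 = (p-q)^2/q + (p-q)^2/(1-q).
p = 0.85, q = 0.2, p-q = 0.65.
(p-q)^2 = 0.4225.
term1 = 0.4225/0.2 = 2.1125.
term2 = 0.4225/0.8 = 0.528125.
chi^2 = 2.1125 + 0.528125 = 2.6406

2.6406


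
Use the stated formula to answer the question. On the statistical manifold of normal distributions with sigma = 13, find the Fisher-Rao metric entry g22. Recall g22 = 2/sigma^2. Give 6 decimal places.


For the 2-parameter normal family, the Fisher metric has:
  g11 = 1/sigma^2, g22 = 2/sigma^2.
sigma = 13, sigma^2 = 169.
g22 = 0.011834

0.011834


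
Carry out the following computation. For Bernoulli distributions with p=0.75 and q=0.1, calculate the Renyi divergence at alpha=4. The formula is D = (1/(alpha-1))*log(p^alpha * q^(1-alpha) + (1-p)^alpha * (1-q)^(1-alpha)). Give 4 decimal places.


Renyi divergence of order alpha between Bernoulli distributions:
D = (1/(alpha-1))*log(p^alpha * q^(1-alpha) + (1-p)^alpha * (1-q)^(1-alpha)).
alpha = 4, p = 0.75, q = 0.1.
p^alpha * q^(1-alpha) = 0.75^4 * 0.1^-3 = 316.40625.
(1-p)^alpha * (1-q)^(1-alpha) = 0.25^4 * 0.9^-3 = 0.005358.
sum = 316.40625 + 0.005358 = 316.411608.
D = (1/3)*log(316.411608) = 1.9190

1.9190


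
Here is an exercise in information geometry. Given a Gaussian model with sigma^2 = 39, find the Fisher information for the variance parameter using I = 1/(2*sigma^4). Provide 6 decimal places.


Fisher information for variance: I(sigma^2) = 1/(2*sigma^4).
sigma^2 = 39, so sigma^4 = 1521.
I = 1/(2*1521) = 1/3042 = 0.000329

0.000329


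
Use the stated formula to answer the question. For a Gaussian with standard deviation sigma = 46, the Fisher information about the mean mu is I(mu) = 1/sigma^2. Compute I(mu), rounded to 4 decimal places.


The Fisher information for the mean of a normal distribution is I(mu) = 1/sigma^2.
sigma = 46, so sigma^2 = 2116.
I(mu) = 1/2116 = 0.0005

0.0005


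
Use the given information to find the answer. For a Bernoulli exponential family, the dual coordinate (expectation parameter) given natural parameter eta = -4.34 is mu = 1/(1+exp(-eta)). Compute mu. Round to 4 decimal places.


Dual coordinate (expectation parameter) for Bernoulli:
mu = 1/(1+exp(-eta)).
eta = -4.34.
exp(-eta) = exp(4.34) = 76.707539.
mu = 1/(1+76.707539) = 0.0129

0.0129


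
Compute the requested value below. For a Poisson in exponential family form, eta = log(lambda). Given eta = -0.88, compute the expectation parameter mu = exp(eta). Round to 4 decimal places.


Expectation parameter for Poisson exponential family:
mu = exp(eta).
eta = -0.88.
mu = exp(-0.88) = 0.4148

0.4148


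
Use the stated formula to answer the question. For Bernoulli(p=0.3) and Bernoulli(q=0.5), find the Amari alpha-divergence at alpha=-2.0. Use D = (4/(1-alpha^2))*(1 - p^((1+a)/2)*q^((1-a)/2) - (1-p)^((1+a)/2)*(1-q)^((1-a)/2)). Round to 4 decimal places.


Amari alpha-divergence:
D = (4/(1-alpha^2))*(1 - p^((1+a)/2)*q^((1-a)/2) - (1-p)^((1+a)/2)*(1-q)^((1-a)/2)).
alpha = -2.0, p = 0.3, q = 0.5.
e1 = (1+alpha)/2 = -0.5, e2 = (1-alpha)/2 = 1.5.
t1 = p^e1 * q^e2 = 0.3^-0.5 * 0.5^1.5 = 0.645497.
t2 = (1-p)^e1 * (1-q)^e2 = 0.7^-0.5 * 0.5^1.5 = 0.422577.
4/(1-alpha^2) = -1.333333.
D = -1.333333*(1 - 0.645497 - 0.422577) = 0.0908

0.0908


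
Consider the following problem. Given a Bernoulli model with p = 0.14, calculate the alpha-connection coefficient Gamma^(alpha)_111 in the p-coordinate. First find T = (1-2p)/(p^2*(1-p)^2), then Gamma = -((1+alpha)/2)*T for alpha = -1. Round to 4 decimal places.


Skewness (Amari-Chentsov) tensor: T = (1-2p)/(p^2*(1-p)^2).
p = 0.14, 1-2p = 0.72, p^2 = 0.0196, (1-p)^2 = 0.7396.
T = 0.72/(0.0196 * 0.7396) = 49.668326.
In the p-coordinate, Gamma^(alpha) = Gamma^(0) - (alpha/2)*T with Gamma^(0) = (1/2)*g'(p) = -T/2,
so Gamma^(alpha) = -((1+alpha)/2)*T.
alpha = -1, -(1+alpha)/2 = 0.0.
Gamma = 0.0 * 49.668326 = 0.0000

0.0000


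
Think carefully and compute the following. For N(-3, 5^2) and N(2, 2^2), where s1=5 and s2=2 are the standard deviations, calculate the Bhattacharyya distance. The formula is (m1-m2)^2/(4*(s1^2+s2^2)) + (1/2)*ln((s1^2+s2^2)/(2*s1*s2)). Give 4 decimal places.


Bhattacharyya distance between two Gaussians:
DB = (m1-m2)^2/(4*(s1^2+s2^2)) + (1/2)*ln((s1^2+s2^2)/(2*s1*s2)).
(m1-m2)^2 = (-5)^2 = 25.
s1^2+s2^2 = 25 + 4 = 29.
term1 = 25/116 = 0.215517.
term2 = 0.5*ln(29/20.0) = 0.185782.
DB = 0.215517 + 0.185782 = 0.4013

0.4013


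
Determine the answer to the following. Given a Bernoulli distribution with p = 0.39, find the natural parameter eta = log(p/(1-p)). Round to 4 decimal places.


Natural parameter for Bernoulli: eta = log(p/(1-p)).
p = 0.39, 1-p = 0.61.
p/(1-p) = 0.639344.
eta = log(0.639344) = -0.4473

-0.4473


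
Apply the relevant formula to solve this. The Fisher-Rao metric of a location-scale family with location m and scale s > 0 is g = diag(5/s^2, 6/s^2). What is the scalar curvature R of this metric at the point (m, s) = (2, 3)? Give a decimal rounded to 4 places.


The metric has the form g = (A dm^2 + B ds^2)/s^2 with A = 5, B = 6.
Substitute u = sqrt(A/B)*m: g = B*(du^2 + ds^2)/s^2, i.e. B times the
Poincare upper half-plane metric, which has constant Gaussian curvature -1.
Scaling a 2D metric by a constant c divides the Gaussian curvature by c,
so K = -1/B = -1/(6) = -0.1667 everywhere (the point (m, s) = (2, 3) is irrelevant:
the curvature is constant).
Scalar curvature in dimension 2: R = 2K = -2/(6) = -0.3333.

-0.3333


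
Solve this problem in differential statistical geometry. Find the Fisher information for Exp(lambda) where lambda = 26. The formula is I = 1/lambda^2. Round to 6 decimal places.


Fisher information for exponential: I(lambda) = 1/lambda^2.
lambda = 26, lambda^2 = 676.
I = 1/676 = 0.001479

0.001479


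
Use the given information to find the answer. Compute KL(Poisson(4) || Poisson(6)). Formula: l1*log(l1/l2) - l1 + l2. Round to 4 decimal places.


KL divergence for Poisson:
KL = l1*log(l1/l2) - l1 + l2.
l1 = 4, l2 = 6.
log(4/6) = -0.405465.
l1*log(l1/l2) = 4 * -0.405465 = -1.62186.
KL = -1.62186 - 4 + 6 = 0.3781

0.3781


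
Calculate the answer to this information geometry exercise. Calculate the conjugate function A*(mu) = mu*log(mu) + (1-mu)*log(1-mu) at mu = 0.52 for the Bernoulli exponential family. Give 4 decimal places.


Legendre transform for Bernoulli:
A*(mu) = mu*log(mu) + (1-mu)*log(1-mu).
mu = 0.52, 1-mu = 0.48.
mu*log(mu) = 0.52*log(0.52) = -0.340042.
(1-mu)*log(1-mu) = 0.48*log(0.48) = -0.352305.
A* = -0.340042 + -0.352305 = -0.6923

-0.6923


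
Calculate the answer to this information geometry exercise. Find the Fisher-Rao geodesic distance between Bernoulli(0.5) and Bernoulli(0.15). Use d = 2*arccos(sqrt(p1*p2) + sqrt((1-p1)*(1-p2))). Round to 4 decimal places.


Geodesic distance on Bernoulli manifold:
d(p1,p2) = 2*arccos(sqrt(p1*p2) + sqrt((1-p1)*(1-p2))).
sqrt(p1*p2) = sqrt(0.5*0.15) = 0.273861.
sqrt((1-p1)*(1-p2)) = sqrt(0.5*0.85) = 0.65192.
arg = 0.273861 + 0.65192 = 0.925782.
d = 2*arccos(0.925782) = 0.7754

0.7754


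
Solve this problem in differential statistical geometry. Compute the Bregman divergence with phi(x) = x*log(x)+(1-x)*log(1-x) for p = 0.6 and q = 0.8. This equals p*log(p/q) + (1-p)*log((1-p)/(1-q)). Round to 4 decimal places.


Bregman divergence with negative entropy generator:
D = p*log(p/q) + (1-p)*log((1-p)/(1-q)).
p = 0.6, q = 0.8.
p*log(p/q) = 0.6*log(0.6/0.8) = -0.172609.
(1-p)*log((1-p)/(1-q)) = 0.4*log(0.4/0.2) = 0.277259.
D = -0.172609 + 0.277259 = 0.1046

0.1046


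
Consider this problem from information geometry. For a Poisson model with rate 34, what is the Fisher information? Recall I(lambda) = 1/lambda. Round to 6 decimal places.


Fisher information for Poisson: I(lambda) = 1/lambda.
lambda = 34.
I(lambda) = 1/34 = 0.029412

0.029412


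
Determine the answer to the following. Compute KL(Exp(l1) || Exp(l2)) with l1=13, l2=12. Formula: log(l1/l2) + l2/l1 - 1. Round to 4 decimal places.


KL divergence for exponential family:
KL = log(l1/l2) + l2/l1 - 1.
log(13/12) = 0.080043.
12/13 = 0.923077.
KL = 0.080043 + 0.923077 - 1 = 0.0031

0.0031


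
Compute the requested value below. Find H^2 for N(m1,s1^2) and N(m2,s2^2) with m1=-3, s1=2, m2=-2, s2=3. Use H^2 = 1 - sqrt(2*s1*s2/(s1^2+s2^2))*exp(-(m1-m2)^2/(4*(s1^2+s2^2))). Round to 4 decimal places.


Squared Hellinger distance for Gaussians:
H^2 = 1 - sqrt(2*s1*s2/(s1^2+s2^2)) * exp(-(m1-m2)^2/(4*(s1^2+s2^2))).
s1^2 = 4, s2^2 = 9, s1^2+s2^2 = 13.
sqrt(2*2*3/(13)) = 0.960769.
(m1-m2)^2 = (-1)^2 = 1.
exp(-1/(4*13)) = exp(-0.019231) = 0.980953.
H^2 = 1 - 0.960769*0.980953 = 0.0575

0.0575


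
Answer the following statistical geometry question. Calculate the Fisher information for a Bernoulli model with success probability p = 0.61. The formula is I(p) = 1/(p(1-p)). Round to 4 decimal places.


For Bernoulli(p), Fisher information is I(p) = 1/(p*(1-p)).
p = 0.61, 1-p = 0.39.
p*(1-p) = 0.2379.
I(p) = 1/0.2379 = 4.2034

4.2034


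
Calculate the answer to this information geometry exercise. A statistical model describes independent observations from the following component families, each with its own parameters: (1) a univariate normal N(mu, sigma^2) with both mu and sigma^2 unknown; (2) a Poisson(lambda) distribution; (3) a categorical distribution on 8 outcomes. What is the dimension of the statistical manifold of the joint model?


The dimension of a statistical manifold equals the number of free
(independent) real parameters of the model. For a product of independent
blocks the parameter counts add.
- normal (mu, sigma^2): 2.
- Poisson (lambda): 1.
- categorical on 8 outcomes (probabilities sum to 1): 8-1 = 7.
Total = 2 + 1 + 7 = 10.
Dimension = 10

10


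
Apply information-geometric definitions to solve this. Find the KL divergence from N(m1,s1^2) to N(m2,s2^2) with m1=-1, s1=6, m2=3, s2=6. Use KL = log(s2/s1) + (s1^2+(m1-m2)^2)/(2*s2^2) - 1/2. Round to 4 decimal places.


KL divergence between normal distributions:
KL = log(s2/s1) + (s1^2 + (m1-m2)^2)/(2*s2^2) - 1/2.
log(6/6) = 0.0.
(6^2 + (-1-3)^2)/(2*6^2) = (36 + 16)/72 = 0.722222.
KL = 0.0 + 0.722222 - 0.5 = 0.2222

0.2222


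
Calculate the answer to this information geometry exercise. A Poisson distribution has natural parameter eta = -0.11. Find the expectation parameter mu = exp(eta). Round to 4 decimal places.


Expectation parameter for Poisson exponential family:
mu = exp(eta).
eta = -0.11.
mu = exp(-0.11) = 0.8958

0.8958


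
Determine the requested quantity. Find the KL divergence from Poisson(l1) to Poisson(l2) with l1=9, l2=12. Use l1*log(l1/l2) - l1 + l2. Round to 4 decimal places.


KL divergence for Poisson:
KL = l1*log(l1/l2) - l1 + l2.
l1 = 9, l2 = 12.
log(9/12) = -0.287682.
l1*log(l1/l2) = 9 * -0.287682 = -2.589139.
KL = -2.589139 - 9 + 12 = 0.4109

0.4109


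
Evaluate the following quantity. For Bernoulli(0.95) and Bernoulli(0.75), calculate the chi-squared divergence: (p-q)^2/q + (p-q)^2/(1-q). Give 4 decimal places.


Chi-squared divergence between Bernoulli distributions:
chi^2 = (p-q)^2/q + (p-q)^2/(1-q).
p = 0.95, q = 0.75, p-q = 0.2.
(p-q)^2 = 0.04.
term1 = 0.04/0.75 = 0.053333.
term2 = 0.04/0.25 = 0.16.
chi^2 = 0.053333 + 0.16 = 0.2133

0.2133


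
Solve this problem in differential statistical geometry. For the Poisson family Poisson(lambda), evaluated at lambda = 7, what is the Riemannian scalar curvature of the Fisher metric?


This family has a single free parameter, so its statistical manifold
is 1-dimensional. The Riemann curvature tensor of any 1-dimensional
Riemannian manifold vanishes identically, so R = 0.

0


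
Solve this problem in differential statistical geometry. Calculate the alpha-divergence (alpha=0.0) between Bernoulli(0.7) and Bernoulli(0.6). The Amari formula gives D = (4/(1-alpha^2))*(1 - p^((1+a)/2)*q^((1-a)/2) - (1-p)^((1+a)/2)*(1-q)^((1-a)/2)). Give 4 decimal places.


Amari alpha-divergence:
D = (4/(1-alpha^2))*(1 - p^((1+a)/2)*q^((1-a)/2) - (1-p)^((1+a)/2)*(1-q)^((1-a)/2)).
alpha = 0.0, p = 0.7, q = 0.6.
e1 = (1+alpha)/2 = 0.5, e2 = (1-alpha)/2 = 0.5.
t1 = p^e1 * q^e2 = 0.7^0.5 * 0.6^0.5 = 0.648074.
t2 = (1-p)^e1 * (1-q)^e2 = 0.3^0.5 * 0.4^0.5 = 0.34641.
4/(1-alpha^2) = 4.0.
D = 4.0*(1 - 0.648074 - 0.34641) = 0.0221

0.0221


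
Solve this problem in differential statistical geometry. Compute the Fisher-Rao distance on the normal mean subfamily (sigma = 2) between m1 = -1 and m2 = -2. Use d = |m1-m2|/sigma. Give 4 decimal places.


On the fixed-variance normal subfamily, geodesic distance = |m1-m2|/sigma.
|-1 - -2| = 1.
sigma = 2.
d = 1/2 = 0.5000

0.5000


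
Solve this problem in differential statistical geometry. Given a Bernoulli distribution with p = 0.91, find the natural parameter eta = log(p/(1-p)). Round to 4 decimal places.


Natural parameter for Bernoulli: eta = log(p/(1-p)).
p = 0.91, 1-p = 0.09.
p/(1-p) = 10.111111.
eta = log(10.111111) = 2.3136

2.3136


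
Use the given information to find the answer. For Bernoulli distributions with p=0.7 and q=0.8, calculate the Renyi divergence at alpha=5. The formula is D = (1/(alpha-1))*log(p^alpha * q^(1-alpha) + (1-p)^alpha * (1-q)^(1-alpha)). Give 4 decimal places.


Renyi divergence of order alpha between Bernoulli distributions:
D = (1/(alpha-1))*log(p^alpha * q^(1-alpha) + (1-p)^alpha * (1-q)^(1-alpha)).
alpha = 5, p = 0.7, q = 0.8.
p^alpha * q^(1-alpha) = 0.7^5 * 0.8^-4 = 0.410327.
(1-p)^alpha * (1-q)^(1-alpha) = 0.3^5 * 0.2^-4 = 1.51875.
sum = 0.410327 + 1.51875 = 1.929077.
D = (1/4)*log(1.929077) = 0.1643

0.1643


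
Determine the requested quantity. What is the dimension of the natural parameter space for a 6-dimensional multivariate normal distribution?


Exponential family dimension calculation:
For 6-dim MVN: mean has 6 params, covariance has 6*7/2 = 21 unique entries.
Total dim = 6 + 21 = 27.

27


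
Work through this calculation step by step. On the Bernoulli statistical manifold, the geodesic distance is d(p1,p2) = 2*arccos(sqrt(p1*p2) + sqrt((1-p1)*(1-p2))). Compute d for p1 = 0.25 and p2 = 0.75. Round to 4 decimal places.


Geodesic distance on Bernoulli manifold:
d(p1,p2) = 2*arccos(sqrt(p1*p2) + sqrt((1-p1)*(1-p2))).
sqrt(p1*p2) = sqrt(0.25*0.75) = 0.433013.
sqrt((1-p1)*(1-p2)) = sqrt(0.75*0.25) = 0.433013.
arg = 0.433013 + 0.433013 = 0.866025.
d = 2*arccos(0.866025) = 1.0472

1.0472


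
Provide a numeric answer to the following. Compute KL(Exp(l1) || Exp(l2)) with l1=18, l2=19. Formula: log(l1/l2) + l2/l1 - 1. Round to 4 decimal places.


KL divergence for exponential family:
KL = log(l1/l2) + l2/l1 - 1.
log(18/19) = -0.054067.
19/18 = 1.055556.
KL = -0.054067 + 1.055556 - 1 = 0.0015

0.0015


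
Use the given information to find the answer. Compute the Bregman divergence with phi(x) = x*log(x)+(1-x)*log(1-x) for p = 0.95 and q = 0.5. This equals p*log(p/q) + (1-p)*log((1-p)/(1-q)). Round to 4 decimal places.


Bregman divergence with negative entropy generator:
D = p*log(p/q) + (1-p)*log((1-p)/(1-q)).
p = 0.95, q = 0.5.
p*log(p/q) = 0.95*log(0.95/0.5) = 0.609761.
(1-p)*log((1-p)/(1-q)) = 0.05*log(0.05/0.5) = -0.115129.
D = 0.609761 + -0.115129 = 0.4946

0.4946


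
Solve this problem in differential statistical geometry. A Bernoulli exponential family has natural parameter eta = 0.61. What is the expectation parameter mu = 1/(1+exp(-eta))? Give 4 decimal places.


Dual coordinate (expectation parameter) for Bernoulli:
mu = 1/(1+exp(-eta)).
eta = 0.61.
exp(-eta) = exp(-0.61) = 0.543351.
mu = 1/(1+0.543351) = 0.6479

0.6479


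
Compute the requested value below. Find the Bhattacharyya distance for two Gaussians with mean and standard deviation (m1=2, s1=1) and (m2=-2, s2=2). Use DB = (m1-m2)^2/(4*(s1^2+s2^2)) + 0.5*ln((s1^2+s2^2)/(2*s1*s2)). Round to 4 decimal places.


Bhattacharyya distance between two Gaussians:
DB = (m1-m2)^2/(4*(s1^2+s2^2)) + (1/2)*ln((s1^2+s2^2)/(2*s1*s2)).
(m1-m2)^2 = (4)^2 = 16.
s1^2+s2^2 = 1 + 4 = 5.
term1 = 16/20 = 0.8.
term2 = 0.5*ln(5/4.0) = 0.111572.
DB = 0.8 + 0.111572 = 0.9116

0.9116


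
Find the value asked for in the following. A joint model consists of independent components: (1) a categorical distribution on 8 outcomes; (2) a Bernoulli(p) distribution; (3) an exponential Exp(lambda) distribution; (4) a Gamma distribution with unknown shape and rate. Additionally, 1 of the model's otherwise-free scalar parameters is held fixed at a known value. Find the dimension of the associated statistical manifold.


The dimension of a statistical manifold equals the number of free
(independent) real parameters of the model. For a product of independent
blocks the parameter counts add.
- categorical on 8 outcomes (probabilities sum to 1): 8-1 = 7.
- Bernoulli (p): 1.
- exponential (lambda): 1.
- Gamma (shape, rate): 2.
Total = 7 + 1 + 1 + 2 = 11.
1 parameter(s) fixed at known values: 11 - 1 = 10.
Dimension = 10

10


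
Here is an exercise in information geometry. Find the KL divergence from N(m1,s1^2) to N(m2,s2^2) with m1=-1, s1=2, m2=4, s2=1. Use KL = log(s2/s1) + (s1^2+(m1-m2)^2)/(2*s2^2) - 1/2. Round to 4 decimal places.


KL divergence between normal distributions:
KL = log(s2/s1) + (s1^2 + (m1-m2)^2)/(2*s2^2) - 1/2.
log(1/2) = -0.693147.
(2^2 + (-1-4)^2)/(2*1^2) = (4 + 25)/2 = 14.5.
KL = -0.693147 + 14.5 - 0.5 = 13.3069

13.3069


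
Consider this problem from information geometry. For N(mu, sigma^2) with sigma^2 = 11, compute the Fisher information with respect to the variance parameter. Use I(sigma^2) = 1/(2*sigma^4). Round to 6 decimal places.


Fisher information for variance: I(sigma^2) = 1/(2*sigma^4).
sigma^2 = 11, so sigma^4 = 121.
I = 1/(2*121) = 1/242 = 0.004132

0.004132


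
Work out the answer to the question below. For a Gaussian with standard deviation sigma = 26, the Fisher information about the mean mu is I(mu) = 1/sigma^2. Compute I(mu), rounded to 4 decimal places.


The Fisher information for the mean of a normal distribution is I(mu) = 1/sigma^2.
sigma = 26, so sigma^2 = 676.
I(mu) = 1/676 = 0.0015

0.0015


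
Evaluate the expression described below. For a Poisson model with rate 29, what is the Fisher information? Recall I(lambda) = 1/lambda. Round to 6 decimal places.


Fisher information for Poisson: I(lambda) = 1/lambda.
lambda = 29.
I(lambda) = 1/29 = 0.034483

0.034483


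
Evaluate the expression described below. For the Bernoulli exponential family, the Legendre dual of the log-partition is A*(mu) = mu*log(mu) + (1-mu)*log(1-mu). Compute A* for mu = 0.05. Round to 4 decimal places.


Legendre transform for Bernoulli:
A*(mu) = mu*log(mu) + (1-mu)*log(1-mu).
mu = 0.05, 1-mu = 0.95.
mu*log(mu) = 0.05*log(0.05) = -0.149787.
(1-mu)*log(1-mu) = 0.95*log(0.95) = -0.048729.
A* = -0.149787 + -0.048729 = -0.1985

-0.1985


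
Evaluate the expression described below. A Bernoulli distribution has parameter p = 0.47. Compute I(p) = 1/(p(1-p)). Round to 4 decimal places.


For Bernoulli(p), Fisher information is I(p) = 1/(p*(1-p)).
p = 0.47, 1-p = 0.53.
p*(1-p) = 0.2491.
I(p) = 1/0.2491 = 4.0145

4.0145


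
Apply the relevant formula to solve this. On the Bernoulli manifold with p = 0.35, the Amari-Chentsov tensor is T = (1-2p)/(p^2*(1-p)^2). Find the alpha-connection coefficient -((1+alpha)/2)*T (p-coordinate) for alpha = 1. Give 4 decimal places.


Skewness (Amari-Chentsov) tensor: T = (1-2p)/(p^2*(1-p)^2).
p = 0.35, 1-2p = 0.3, p^2 = 0.1225, (1-p)^2 = 0.4225.
T = 0.3/(0.1225 * 0.4225) = 5.796401.
In the p-coordinate, Gamma^(alpha) = Gamma^(0) - (alpha/2)*T with Gamma^(0) = (1/2)*g'(p) = -T/2,
so Gamma^(alpha) = -((1+alpha)/2)*T.
alpha = 1, -(1+alpha)/2 = -1.0.
Gamma = -1.0 * 5.796401 = -5.7964

-5.7964


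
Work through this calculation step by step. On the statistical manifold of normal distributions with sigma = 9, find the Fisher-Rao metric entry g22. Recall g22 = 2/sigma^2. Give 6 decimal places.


For the 2-parameter normal family, the Fisher metric has:
  g11 = 1/sigma^2, g22 = 2/sigma^2.
sigma = 9, sigma^2 = 81.
g22 = 0.024691

0.024691


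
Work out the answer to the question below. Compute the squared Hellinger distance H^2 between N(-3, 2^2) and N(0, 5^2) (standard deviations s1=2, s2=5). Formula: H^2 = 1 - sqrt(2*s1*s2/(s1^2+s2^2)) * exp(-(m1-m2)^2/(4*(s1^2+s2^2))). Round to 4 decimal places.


Squared Hellinger distance for Gaussians:
H^2 = 1 - sqrt(2*s1*s2/(s1^2+s2^2)) * exp(-(m1-m2)^2/(4*(s1^2+s2^2))).
s1^2 = 4, s2^2 = 25, s1^2+s2^2 = 29.
sqrt(2*2*5/(29)) = 0.830455.
(m1-m2)^2 = (-3)^2 = 9.
exp(-9/(4*29)) = exp(-0.077586) = 0.925347.
H^2 = 1 - 0.830455*0.925347 = 0.2315

0.2315


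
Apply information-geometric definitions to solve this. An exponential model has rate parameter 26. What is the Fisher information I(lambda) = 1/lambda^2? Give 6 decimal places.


Fisher information for exponential: I(lambda) = 1/lambda^2.
lambda = 26, lambda^2 = 676.
I = 1/676 = 0.001479

0.001479


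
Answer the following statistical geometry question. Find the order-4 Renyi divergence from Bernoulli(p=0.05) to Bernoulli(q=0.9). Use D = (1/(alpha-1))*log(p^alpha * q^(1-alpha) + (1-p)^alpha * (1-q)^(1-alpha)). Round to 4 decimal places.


Renyi divergence of order alpha between Bernoulli distributions:
D = (1/(alpha-1))*log(p^alpha * q^(1-alpha) + (1-p)^alpha * (1-q)^(1-alpha)).
alpha = 4, p = 0.05, q = 0.9.
p^alpha * q^(1-alpha) = 0.05^4 * 0.9^-3 = 9e-06.
(1-p)^alpha * (1-q)^(1-alpha) = 0.95^4 * 0.1^-3 = 814.50625.
sum = 9e-06 + 814.50625 = 814.506259.
D = (1/3)*log(814.506259) = 2.2342

2.2342


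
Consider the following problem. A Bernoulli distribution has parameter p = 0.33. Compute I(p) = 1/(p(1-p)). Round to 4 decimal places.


For Bernoulli(p), Fisher information is I(p) = 1/(p*(1-p)).
p = 0.33, 1-p = 0.67.
p*(1-p) = 0.2211.
I(p) = 1/0.2211 = 4.5228

4.5228


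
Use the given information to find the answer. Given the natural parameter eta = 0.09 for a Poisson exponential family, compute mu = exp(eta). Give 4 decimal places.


Expectation parameter for Poisson exponential family:
mu = exp(eta).
eta = 0.09.
mu = exp(0.09) = 1.0942

1.0942
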